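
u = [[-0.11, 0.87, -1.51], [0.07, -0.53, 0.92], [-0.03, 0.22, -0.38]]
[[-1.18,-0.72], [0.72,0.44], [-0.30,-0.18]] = u @ [[-0.4, 0.42], [0.21, -0.64], [0.93, 0.08]]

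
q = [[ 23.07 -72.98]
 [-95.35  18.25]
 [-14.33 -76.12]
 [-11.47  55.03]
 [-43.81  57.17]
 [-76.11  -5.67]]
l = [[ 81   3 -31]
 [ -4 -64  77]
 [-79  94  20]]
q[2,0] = -14.33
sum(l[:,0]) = -2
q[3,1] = 55.03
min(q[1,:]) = -95.35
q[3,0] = -11.47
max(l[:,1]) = 94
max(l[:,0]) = 81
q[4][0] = -43.81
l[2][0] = -79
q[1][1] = 18.25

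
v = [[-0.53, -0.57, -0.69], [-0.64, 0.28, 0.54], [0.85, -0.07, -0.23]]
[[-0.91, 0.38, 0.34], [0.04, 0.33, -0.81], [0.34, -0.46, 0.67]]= v @ [[0.62, -0.48, 0.62], [0.07, -0.76, -0.65], [0.78, 0.44, -0.43]]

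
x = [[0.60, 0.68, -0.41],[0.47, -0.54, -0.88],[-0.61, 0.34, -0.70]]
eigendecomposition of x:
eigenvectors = [[(0.89+0j), 0.19+0.26j, (0.19-0.26j)],[(0.4+0j), (-0.71+0j), (-0.71-0j)],[(-0.24+0j), (-0.13+0.62j), -0.13-0.62j]]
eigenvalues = [(1.02+0j), (-0.83+0.6j), (-0.83-0.6j)]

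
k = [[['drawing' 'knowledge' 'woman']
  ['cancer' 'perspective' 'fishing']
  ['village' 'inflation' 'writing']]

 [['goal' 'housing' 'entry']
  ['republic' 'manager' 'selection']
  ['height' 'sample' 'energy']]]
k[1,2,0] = 'height'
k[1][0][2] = 'entry'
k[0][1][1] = 'perspective'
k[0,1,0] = 'cancer'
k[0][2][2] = 'writing'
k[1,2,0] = 'height'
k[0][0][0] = 'drawing'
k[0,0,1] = 'knowledge'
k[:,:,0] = [['drawing', 'cancer', 'village'], ['goal', 'republic', 'height']]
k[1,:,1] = ['housing', 'manager', 'sample']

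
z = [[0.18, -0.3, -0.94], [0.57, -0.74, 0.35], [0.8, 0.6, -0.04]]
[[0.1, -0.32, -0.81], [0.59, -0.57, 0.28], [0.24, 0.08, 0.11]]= z @ [[0.55, -0.32, 0.1], [-0.32, 0.57, 0.10], [0.10, 0.10, 0.85]]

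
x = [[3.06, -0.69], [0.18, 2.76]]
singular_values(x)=[3.24, 2.65]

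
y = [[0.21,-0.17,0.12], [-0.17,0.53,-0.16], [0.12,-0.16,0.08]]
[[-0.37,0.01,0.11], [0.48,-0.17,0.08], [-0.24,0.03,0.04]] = y @ [[-1.11, -0.87, 0.65],  [0.34, -0.21, 0.53],  [-0.69, 1.27, 0.56]]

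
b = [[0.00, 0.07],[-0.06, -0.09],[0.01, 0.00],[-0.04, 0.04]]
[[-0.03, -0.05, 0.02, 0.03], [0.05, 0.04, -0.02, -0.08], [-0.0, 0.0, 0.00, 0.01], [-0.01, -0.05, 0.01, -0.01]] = b@[[-0.15, 0.43, 0.06, 0.65], [-0.43, -0.72, 0.23, 0.4]]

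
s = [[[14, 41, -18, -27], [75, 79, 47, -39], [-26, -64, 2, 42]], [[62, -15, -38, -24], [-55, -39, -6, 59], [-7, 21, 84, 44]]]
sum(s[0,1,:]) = 162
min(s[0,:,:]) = -64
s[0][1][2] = 47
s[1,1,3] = 59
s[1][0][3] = -24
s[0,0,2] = -18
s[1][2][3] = 44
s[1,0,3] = -24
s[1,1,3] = 59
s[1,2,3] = 44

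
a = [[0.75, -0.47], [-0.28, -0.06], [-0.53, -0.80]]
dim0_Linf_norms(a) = [0.75, 0.8]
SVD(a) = [[-0.33, -0.92],[0.26, 0.13],[0.91, -0.38]] @ diag([0.992966079598303, 0.8946051446125136]) @ [[-0.81, -0.59],[-0.59, 0.81]]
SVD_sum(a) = [[0.27, 0.19], [-0.21, -0.15], [-0.73, -0.53]] + [[0.48,  -0.66], [-0.07,  0.09], [0.2,  -0.27]]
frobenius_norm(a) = 1.34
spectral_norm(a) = 0.99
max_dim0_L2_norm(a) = 0.96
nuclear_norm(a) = 1.89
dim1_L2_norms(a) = [0.89, 0.29, 0.96]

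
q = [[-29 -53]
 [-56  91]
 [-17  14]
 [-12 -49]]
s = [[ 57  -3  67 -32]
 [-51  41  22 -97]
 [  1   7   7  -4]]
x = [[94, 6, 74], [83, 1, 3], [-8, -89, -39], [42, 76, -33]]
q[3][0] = -12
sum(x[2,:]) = -136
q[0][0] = -29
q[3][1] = -49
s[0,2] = 67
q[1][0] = -56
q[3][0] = -12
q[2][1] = 14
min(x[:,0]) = -8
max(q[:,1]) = 91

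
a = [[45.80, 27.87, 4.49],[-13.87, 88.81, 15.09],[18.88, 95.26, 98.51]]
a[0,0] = 45.8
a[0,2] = 4.49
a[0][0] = 45.8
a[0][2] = 4.49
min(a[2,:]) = 18.88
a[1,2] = 15.09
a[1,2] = 15.09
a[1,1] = 88.81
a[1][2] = 15.09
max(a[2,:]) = 98.51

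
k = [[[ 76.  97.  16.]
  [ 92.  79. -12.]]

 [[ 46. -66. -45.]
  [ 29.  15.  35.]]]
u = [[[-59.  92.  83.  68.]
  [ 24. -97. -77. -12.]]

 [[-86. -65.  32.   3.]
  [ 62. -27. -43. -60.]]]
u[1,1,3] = -60.0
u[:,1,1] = [-97.0, -27.0]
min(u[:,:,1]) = -97.0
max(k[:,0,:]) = 97.0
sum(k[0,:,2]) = 4.0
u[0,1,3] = -12.0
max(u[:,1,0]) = 62.0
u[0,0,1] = 92.0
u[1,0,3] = 3.0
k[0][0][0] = 76.0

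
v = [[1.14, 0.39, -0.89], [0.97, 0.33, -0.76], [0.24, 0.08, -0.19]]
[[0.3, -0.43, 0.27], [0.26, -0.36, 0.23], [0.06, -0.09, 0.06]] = v@[[0.22, -0.16, 0.17], [0.27, -0.08, 0.19], [0.06, 0.24, 0.0]]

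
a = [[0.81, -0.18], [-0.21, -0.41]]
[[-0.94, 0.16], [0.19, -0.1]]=a @ [[-1.14, 0.23], [0.12, 0.13]]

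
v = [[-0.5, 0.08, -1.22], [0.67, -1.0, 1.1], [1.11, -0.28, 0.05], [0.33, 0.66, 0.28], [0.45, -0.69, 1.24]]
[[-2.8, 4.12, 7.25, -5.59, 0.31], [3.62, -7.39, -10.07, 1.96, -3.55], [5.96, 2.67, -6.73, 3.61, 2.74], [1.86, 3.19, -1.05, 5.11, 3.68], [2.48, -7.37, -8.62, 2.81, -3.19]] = v @ [[5.39,3.84,-5.25,4.2,3.64],  [0.09,4.87,2.57,4.31,4.38],  [0.09,-4.63,-3.62,3.14,-1.46]]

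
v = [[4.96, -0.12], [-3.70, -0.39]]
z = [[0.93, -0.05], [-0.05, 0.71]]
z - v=[[-4.03, 0.07], [3.65, 1.10]]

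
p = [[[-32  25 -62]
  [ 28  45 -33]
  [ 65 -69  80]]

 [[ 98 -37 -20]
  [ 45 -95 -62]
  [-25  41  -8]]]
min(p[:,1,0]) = 28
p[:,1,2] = [-33, -62]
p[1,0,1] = -37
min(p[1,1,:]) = -95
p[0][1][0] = 28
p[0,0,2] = -62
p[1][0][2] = -20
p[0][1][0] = 28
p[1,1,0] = 45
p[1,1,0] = 45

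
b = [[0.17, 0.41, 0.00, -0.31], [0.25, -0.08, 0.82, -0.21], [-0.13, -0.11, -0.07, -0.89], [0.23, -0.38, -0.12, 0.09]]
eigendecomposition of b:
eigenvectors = [[0.76+0.00j,(0.76-0j),0.28+0.06j,(0.28-0.06j)], [(0.51+0.22j),0.51-0.22j,-0.66+0.00j,-0.66-0.00j], [(0.05+0.23j),0.05-0.23j,(0.17-0.54j),0.17+0.54j], [-0.15-0.19j,(-0.15+0.19j),-0.21-0.34j,(-0.21+0.34j)]]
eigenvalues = [(0.51+0.2j), (0.51-0.2j), (-0.46+0.53j), (-0.46-0.53j)]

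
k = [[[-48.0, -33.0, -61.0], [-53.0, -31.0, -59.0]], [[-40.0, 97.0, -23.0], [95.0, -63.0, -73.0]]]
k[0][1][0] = -53.0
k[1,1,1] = -63.0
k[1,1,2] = -73.0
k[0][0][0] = -48.0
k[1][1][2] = -73.0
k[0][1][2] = -59.0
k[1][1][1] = -63.0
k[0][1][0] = -53.0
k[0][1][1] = -31.0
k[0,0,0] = -48.0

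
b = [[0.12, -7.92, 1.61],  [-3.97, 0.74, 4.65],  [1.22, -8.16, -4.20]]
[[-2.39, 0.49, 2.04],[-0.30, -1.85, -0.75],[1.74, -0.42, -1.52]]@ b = [[0.26, 2.65, -10.14],[6.39, 7.13, -5.94],[0.02, -1.69, 7.23]]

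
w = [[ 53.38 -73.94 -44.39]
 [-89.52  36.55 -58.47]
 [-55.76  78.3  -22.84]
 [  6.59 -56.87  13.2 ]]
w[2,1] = 78.3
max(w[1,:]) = 36.55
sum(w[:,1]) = -15.96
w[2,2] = -22.84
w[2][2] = -22.84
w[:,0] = [53.38, -89.52, -55.76, 6.59]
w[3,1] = -56.87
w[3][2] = 13.2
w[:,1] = [-73.94, 36.55, 78.3, -56.87]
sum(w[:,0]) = -85.30999999999999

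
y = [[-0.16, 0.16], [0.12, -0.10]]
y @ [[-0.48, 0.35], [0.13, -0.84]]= [[0.1,-0.19], [-0.07,0.13]]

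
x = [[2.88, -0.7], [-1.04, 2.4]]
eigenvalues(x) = [3.53, 1.75]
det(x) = 6.18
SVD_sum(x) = [[2.24, -1.6], [-1.82, 1.3]] + [[0.64, 0.9], [0.78, 1.10]]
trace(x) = 5.28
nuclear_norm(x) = 5.29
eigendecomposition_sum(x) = [[2.24, -1.39], [-2.07, 1.29]] + [[0.64, 0.69], [1.03, 1.11]]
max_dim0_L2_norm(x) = 3.06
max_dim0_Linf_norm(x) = 2.88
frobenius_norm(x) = 3.95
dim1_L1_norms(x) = [3.58, 3.44]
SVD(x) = [[-0.78, 0.63],  [0.63, 0.78]] @ diag([3.5479643599116133, 1.7429712851326542]) @ [[-0.81, 0.58], [0.58, 0.81]]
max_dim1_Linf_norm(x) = 2.88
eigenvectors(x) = [[0.73, 0.53], [-0.68, 0.85]]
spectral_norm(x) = 3.55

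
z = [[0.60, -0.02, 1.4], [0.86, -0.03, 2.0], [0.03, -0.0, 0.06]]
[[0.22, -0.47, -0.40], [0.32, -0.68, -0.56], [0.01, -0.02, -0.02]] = z @ [[0.07, -0.52, -0.21], [-0.72, 1.66, -0.55], [0.12, -0.09, -0.2]]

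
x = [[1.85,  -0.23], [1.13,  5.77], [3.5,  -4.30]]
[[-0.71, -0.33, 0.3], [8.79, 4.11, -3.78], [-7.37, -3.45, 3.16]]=x@[[-0.19, -0.09, 0.08], [1.56, 0.73, -0.67]]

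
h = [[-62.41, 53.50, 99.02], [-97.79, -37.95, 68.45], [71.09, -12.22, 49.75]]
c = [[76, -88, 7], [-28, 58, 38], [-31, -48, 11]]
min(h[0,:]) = -62.41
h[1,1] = -37.95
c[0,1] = -88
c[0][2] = 7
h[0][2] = 99.02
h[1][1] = -37.95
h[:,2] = [99.02, 68.45, 49.75]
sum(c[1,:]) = 68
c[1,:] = [-28, 58, 38]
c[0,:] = [76, -88, 7]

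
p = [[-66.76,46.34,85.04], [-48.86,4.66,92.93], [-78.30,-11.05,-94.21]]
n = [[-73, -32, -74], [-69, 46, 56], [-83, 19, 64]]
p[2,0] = -78.3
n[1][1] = 46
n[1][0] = -69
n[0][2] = -74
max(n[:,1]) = 46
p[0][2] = 85.04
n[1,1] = 46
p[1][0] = -48.86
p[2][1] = -11.05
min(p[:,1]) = -11.05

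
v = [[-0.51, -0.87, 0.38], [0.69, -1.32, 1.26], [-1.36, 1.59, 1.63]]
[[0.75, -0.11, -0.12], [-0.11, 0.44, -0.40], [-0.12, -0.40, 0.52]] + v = [[0.24,  -0.98,  0.26],  [0.58,  -0.88,  0.86],  [-1.48,  1.19,  2.15]]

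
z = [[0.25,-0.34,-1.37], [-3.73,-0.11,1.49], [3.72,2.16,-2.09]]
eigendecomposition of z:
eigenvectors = [[(-0.27-0.26j), (-0.27+0.26j), (-0.37+0j)], [0.36-0.21j, (0.36+0.21j), (0.91+0j)], [(-0.83+0j), (-0.83-0j), (0.16+0j)]]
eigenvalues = [(-1.81+1.74j), (-1.81-1.74j), (1.66+0j)]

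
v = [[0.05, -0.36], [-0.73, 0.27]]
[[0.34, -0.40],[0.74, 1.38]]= v @ [[-1.43, -1.56], [-1.13, 0.90]]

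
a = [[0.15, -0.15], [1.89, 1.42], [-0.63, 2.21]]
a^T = [[0.15, 1.89, -0.63], [-0.15, 1.42, 2.21]]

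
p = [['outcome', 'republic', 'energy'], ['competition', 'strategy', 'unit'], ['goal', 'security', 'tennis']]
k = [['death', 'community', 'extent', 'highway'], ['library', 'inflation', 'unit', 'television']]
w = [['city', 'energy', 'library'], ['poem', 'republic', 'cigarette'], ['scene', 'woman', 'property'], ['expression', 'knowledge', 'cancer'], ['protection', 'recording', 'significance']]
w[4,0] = 'protection'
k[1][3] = 'television'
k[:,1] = ['community', 'inflation']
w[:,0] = ['city', 'poem', 'scene', 'expression', 'protection']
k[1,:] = ['library', 'inflation', 'unit', 'television']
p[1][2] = 'unit'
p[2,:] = ['goal', 'security', 'tennis']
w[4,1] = 'recording'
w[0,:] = ['city', 'energy', 'library']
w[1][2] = 'cigarette'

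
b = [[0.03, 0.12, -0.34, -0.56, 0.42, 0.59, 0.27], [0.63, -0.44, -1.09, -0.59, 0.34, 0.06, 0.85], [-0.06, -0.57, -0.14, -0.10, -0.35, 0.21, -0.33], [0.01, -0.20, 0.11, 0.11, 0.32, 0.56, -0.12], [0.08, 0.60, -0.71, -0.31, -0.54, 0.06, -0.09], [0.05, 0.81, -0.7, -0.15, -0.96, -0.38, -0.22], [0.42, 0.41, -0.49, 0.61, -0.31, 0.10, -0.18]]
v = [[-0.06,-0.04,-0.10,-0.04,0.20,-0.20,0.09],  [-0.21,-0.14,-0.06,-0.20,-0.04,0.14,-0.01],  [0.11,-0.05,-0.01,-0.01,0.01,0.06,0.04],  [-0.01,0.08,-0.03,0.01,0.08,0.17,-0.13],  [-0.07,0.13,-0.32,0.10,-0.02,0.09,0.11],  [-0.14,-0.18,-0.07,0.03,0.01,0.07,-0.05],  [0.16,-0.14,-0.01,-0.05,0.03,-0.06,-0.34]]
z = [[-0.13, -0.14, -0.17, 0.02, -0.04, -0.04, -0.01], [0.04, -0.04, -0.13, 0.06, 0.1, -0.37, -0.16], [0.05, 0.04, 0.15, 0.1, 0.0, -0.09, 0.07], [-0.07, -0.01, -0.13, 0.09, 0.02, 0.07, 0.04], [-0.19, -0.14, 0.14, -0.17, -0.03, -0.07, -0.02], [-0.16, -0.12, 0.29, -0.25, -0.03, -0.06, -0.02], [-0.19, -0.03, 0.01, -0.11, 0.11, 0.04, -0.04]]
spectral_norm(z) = 0.58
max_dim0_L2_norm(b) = 1.6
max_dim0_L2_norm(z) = 0.43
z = b @ v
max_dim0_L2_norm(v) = 0.4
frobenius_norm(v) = 0.84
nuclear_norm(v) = 2.02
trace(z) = -0.06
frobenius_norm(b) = 3.13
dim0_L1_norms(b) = [1.28, 3.15, 3.58, 2.43, 3.24, 1.96, 2.06]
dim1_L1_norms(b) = [2.33, 4.0, 1.76, 1.43, 2.39, 3.27, 2.52]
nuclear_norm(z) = 1.72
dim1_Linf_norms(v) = [0.2, 0.21, 0.11, 0.17, 0.32, 0.18, 0.34]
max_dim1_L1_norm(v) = 0.84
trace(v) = -0.49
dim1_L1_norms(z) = [0.55, 0.9, 0.5, 0.43, 0.76, 0.93, 0.53]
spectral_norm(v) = 0.49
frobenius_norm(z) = 0.85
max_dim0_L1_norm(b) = 3.58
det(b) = 0.00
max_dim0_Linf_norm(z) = 0.37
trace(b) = -1.54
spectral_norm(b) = 2.02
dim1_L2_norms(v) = [0.32, 0.36, 0.14, 0.24, 0.39, 0.26, 0.41]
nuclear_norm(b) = 6.46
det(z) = 0.00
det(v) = 0.00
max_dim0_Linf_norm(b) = 1.09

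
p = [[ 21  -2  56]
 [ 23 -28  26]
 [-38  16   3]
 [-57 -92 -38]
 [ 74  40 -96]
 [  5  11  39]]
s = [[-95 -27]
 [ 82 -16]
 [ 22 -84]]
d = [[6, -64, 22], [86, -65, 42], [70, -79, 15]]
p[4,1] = 40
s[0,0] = -95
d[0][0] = 6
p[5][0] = 5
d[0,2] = 22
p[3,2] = -38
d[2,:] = [70, -79, 15]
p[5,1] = 11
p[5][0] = 5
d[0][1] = -64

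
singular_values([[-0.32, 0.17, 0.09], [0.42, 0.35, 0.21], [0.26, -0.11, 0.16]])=[0.64, 0.39, 0.16]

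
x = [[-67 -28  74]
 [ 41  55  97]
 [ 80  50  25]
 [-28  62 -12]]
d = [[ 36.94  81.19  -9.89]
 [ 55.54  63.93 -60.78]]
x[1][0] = 41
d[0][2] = -9.89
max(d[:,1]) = 81.19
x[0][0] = -67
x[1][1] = 55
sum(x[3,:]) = 22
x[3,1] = 62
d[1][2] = -60.78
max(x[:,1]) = 62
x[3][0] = -28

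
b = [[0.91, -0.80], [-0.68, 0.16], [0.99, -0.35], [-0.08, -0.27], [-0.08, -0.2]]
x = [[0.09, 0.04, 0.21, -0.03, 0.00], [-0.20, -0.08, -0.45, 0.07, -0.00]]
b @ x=[[0.24, 0.1, 0.55, -0.08, 0.0], [-0.09, -0.04, -0.21, 0.03, 0.0], [0.16, 0.07, 0.37, -0.05, 0.0], [0.05, 0.02, 0.10, -0.02, 0.00], [0.03, 0.01, 0.07, -0.01, 0.0]]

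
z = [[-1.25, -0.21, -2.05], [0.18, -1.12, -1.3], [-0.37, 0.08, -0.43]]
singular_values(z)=[2.77, 1.2, 0.01]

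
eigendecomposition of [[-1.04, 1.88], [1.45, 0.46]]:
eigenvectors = [[-0.87, -0.59],[0.49, -0.81]]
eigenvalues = [-2.1, 1.52]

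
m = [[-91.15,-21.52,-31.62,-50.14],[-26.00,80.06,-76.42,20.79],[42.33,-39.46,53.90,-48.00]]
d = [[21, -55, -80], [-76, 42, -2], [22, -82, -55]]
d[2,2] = -55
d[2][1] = -82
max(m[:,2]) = 53.9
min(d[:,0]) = -76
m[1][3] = 20.79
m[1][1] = 80.06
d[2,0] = 22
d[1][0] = -76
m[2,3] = -48.0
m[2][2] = 53.9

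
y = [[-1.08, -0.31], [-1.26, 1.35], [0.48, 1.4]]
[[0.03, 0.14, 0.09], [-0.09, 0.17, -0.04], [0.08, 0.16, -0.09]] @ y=[[-0.17, 0.31], [-0.14, 0.2], [-0.33, 0.07]]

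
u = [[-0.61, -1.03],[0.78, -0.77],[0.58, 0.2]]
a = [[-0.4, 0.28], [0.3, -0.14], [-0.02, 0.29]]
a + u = [[-1.01, -0.75],[1.08, -0.91],[0.56, 0.49]]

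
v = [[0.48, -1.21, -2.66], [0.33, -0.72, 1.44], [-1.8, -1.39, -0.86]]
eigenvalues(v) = [(2.09+0j), (-1.6+1.27j), (-1.6-1.27j)]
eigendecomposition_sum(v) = [[1.42-0.00j, 0.02-0.00j, (-1.27+0j)], [-0.22+0.00j, (-0+0j), 0.20+0.00j], [-0.76+0.00j, (-0.01+0j), (0.68+0j)]] + [[-0.47-0.06j, -0.61-0.78j, (-0.7+0.12j)], [0.28+0.52j, (-0.36+1.19j), (0.62+0.62j)], [-0.52-0.06j, (-0.69-0.86j), (-0.77+0.14j)]] + [[-0.47+0.06j, (-0.61+0.78j), -0.70-0.12j],[0.28-0.52j, -0.36-1.19j, (0.62-0.62j)],[-0.52+0.06j, (-0.69+0.86j), (-0.77-0.14j)]]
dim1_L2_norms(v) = [2.96, 1.64, 2.43]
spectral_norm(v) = 3.41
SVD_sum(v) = [[-0.48,  -1.19,  -2.49], [0.18,  0.44,  0.92], [-0.28,  -0.71,  -1.48]] + [[0.68, 0.37, -0.31], [-0.48, -0.26, 0.22], [-1.44, -0.79, 0.66]] + [[0.28, -0.4, 0.14], [0.63, -0.89, 0.31], [-0.08, 0.11, -0.04]]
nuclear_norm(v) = 6.71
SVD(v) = [[0.82, 0.41, 0.4], [-0.30, -0.29, 0.91], [0.49, -0.87, -0.11]] @ diag([3.4129917656154944, 2.0418048480215116, 1.251087595029494]) @ [[-0.17,-0.43,-0.89],[0.81,0.45,-0.37],[0.56,-0.79,0.27]]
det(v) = 8.72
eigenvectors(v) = [[-0.87+0.00j, (-0.3+0.42j), (-0.3-0.42j)], [0.14+0.00j, (0.64+0j), 0.64-0.00j], [(0.47+0j), -0.32+0.47j, (-0.32-0.47j)]]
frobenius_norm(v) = 4.17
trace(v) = -1.10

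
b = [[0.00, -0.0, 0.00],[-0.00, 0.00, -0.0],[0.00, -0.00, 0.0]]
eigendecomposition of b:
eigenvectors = [[1.0,0.0,0.0], [0.0,1.00,0.00], [0.0,0.0,1.0]]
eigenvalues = [0.0, 0.0, 0.0]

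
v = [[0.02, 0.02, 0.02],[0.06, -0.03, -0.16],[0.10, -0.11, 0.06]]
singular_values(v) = [0.17, 0.16, 0.03]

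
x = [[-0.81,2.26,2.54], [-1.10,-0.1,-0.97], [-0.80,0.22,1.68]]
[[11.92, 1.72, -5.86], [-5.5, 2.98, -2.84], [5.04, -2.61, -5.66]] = x@[[1.69, -0.89, 3.92], [1.88, 3.13, 0.59], [3.56, -2.39, -1.58]]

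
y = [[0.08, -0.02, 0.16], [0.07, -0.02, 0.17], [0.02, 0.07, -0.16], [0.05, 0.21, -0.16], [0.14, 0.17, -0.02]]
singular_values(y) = [0.39, 0.26, 0.04]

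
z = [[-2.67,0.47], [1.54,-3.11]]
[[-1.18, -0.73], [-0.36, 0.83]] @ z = [[2.03, 1.72], [2.24, -2.75]]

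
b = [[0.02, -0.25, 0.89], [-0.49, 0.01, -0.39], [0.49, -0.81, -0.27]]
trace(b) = -0.24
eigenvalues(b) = [(1.02+0j), (-0.63+0.12j), (-0.63-0.12j)]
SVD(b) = [[-0.74, -0.49, 0.46], [0.49, 0.09, 0.87], [-0.47, 0.87, 0.17]] @ diag([1.0364399961541237, 0.984997728379815, 0.4146945978170486]) @ [[-0.46,0.55,-0.70], [0.38,-0.59,-0.71], [-0.80,-0.59,0.07]]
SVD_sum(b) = [[0.36, -0.42, 0.53],[-0.23, 0.28, -0.35],[0.22, -0.26, 0.34]] + [[-0.18, 0.28, 0.34],  [0.03, -0.05, -0.06],  [0.32, -0.5, -0.61]] + [[-0.15, -0.11, 0.01], [-0.29, -0.21, 0.02], [-0.06, -0.04, 0.0]]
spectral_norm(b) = 1.04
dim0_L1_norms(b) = [1.0, 1.07, 1.55]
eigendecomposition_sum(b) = [[0.37+0.00j, (-0.39+0j), (0.37+0j)], [-0.31+0.00j, 0.32+0.00j, (-0.31-0j)], [0.33+0.00j, -0.35+0.00j, 0.33+0.00j]] + [[-0.18+0.18j, (0.07+1.05j), (0.26+0.77j)],[-0.09+0.03j, (-0.16+0.38j), (-0.04+0.31j)],[(0.08-0.15j), (-0.23-0.66j), (-0.3-0.44j)]] + [[(-0.18-0.18j), (0.07-1.05j), (0.26-0.77j)], [-0.09-0.03j, (-0.16-0.38j), -0.04-0.31j], [0.08+0.15j, (-0.23+0.66j), (-0.3+0.44j)]]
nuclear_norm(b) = 2.44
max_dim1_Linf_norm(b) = 0.89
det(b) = 0.42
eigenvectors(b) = [[0.63+0.00j, (0.79+0j), (0.79-0j)], [-0.52+0.00j, 0.27+0.14j, (0.27-0.14j)], [0.57+0.00j, -0.50+0.14j, (-0.5-0.14j)]]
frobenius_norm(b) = 1.49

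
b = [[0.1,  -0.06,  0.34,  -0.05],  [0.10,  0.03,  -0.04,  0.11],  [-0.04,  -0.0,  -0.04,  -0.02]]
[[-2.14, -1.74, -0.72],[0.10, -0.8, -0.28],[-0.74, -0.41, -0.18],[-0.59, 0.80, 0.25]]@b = [[-0.36,0.08,-0.63,-0.07],[-0.06,-0.03,0.08,-0.09],[-0.11,0.03,-0.23,-0.0],[0.01,0.06,-0.24,0.11]]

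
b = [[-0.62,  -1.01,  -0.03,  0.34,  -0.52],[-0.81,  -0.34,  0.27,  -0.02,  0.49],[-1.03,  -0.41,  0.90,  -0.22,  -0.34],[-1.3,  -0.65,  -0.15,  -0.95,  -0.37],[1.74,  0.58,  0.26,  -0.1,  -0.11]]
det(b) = 0.99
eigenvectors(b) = [[0.23+0.00j, -0.09-0.42j, (-0.09+0.42j), 0.01+0.19j, 0.01-0.19j], [(-0.33+0j), 0.16+0.37j, (0.16-0.37j), -0.31+0.29j, (-0.31-0.29j)], [-0.91+0.00j, 0.04-0.26j, 0.04+0.26j, -0.10+0.07j, -0.10-0.07j], [0.03+0.00j, 0.33+0.07j, 0.33-0.07j, (-0.73+0j), -0.73-0.00j], [(-0.02+0j), (-0.69+0j), -0.69-0.00j, (0.28-0.41j), 0.28+0.41j]]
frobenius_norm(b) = 3.42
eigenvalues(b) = [(1.01+0j), (0.01+0.86j), (0.01-0.86j), (-1.08+0.39j), (-1.08-0.39j)]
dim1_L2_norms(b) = [1.34, 1.04, 1.48, 1.78, 1.86]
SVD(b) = [[-0.34, -0.51, 0.71, -0.24, 0.26], [-0.28, -0.06, -0.28, 0.53, 0.75], [-0.41, 0.54, 0.46, 0.50, -0.29], [-0.54, 0.46, -0.21, -0.64, 0.2], [0.59, 0.48, 0.4, -0.12, 0.49]] @ diag([2.9498568353224286, 1.0074271912474122, 0.9850641021794367, 0.944799131702468, 0.3578245670277181]) @ [[0.88, 0.44, -0.07, 0.15, 0.11], [0.05, 0.29, 0.53, -0.77, -0.17], [0.29, -0.45, 0.46, 0.31, -0.64], [-0.18, 0.21, 0.7, 0.44, 0.49], [0.34, -0.69, 0.09, -0.3, 0.56]]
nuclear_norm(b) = 6.24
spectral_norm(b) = 2.95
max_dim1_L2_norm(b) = 1.86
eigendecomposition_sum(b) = [[0.11-0.00j, -0.04-0.00j, (-0.22+0j), 0.04-0.00j, -0.02+0.00j], [-0.15+0.00j, (0.06+0j), 0.31-0.00j, (-0.06+0j), (0.02+0j)], [-0.41+0.00j, 0.16+0.00j, 0.84-0.00j, -0.17+0.00j, 0.06+0.00j], [(0.01-0j), (-0-0j), -0.03+0.00j, 0.01-0.00j, -0.00+0.00j], [(-0.01+0j), 0j, (0.02-0j), (-0+0j), 0j]] + [[(-0.21+0.24j), (-0.31-0.14j), (0.06+0.11j), 0.00+0.06j, (-0.3+0.03j)], [0.15-0.26j, 0.31+0.07j, (-0.08-0.09j), -0.01-0.05j, 0.27-0.08j], [-0.18+0.09j, -0.15-0.15j, 0.01+0.08j, (-0.01+0.03j), (-0.18-0.05j)], [(-0.11-0.23j), 0.20-0.18j, (-0.1+0.01j), (-0.04-0.02j), (0.07-0.23j)], [0.31+0.41j, -0.32+0.44j, (0.2-0.06j), (0.09+0.02j), -0.05+0.48j]] + [[-0.21-0.24j, (-0.31+0.14j), (0.06-0.11j), -0.06j, -0.30-0.03j], [(0.15+0.26j), (0.31-0.07j), -0.08+0.09j, -0.01+0.05j, 0.27+0.08j], [(-0.18-0.09j), -0.15+0.15j, (0.01-0.08j), -0.01-0.03j, (-0.18+0.05j)], [(-0.11+0.23j), (0.2+0.18j), -0.10-0.01j, -0.04+0.02j, (0.07+0.23j)], [0.31-0.41j, -0.32-0.44j, (0.2+0.06j), (0.09-0.02j), -0.05-0.48j]] + [[(-0.15+0.15j), -0.18+0.15j, 0.03-0.01j, (0.15+0.1j), 0.05+0.06j], [-0.48-0.05j, (-0.51-0.1j), (0.06+0.03j), 0.03+0.40j, (-0.04+0.18j)], [(-0.13-0.04j), -0.14-0.06j, (0.02+0.01j), (-0.01+0.12j), -0.02+0.05j], [-0.55-0.63j, (-0.52-0.73j), (0.04+0.12j), -0.44+0.54j, -0.26+0.18j], [(0.56-0.07j), 0.61-0.01j, (-0.08-0.02j), -0.14-0.45j, -0.00-0.21j]] + [[-0.15-0.15j, -0.18-0.15j, (0.03+0.01j), (0.15-0.1j), (0.05-0.06j)], [(-0.48+0.05j), (-0.51+0.1j), (0.06-0.03j), 0.03-0.40j, -0.04-0.18j], [-0.13+0.04j, (-0.14+0.06j), (0.02-0.01j), (-0.01-0.12j), -0.02-0.05j], [(-0.55+0.63j), (-0.52+0.73j), 0.04-0.12j, -0.44-0.54j, -0.26-0.18j], [(0.56+0.07j), 0.61+0.01j, (-0.08+0.02j), -0.14+0.45j, -0.00+0.21j]]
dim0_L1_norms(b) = [5.5, 2.99, 1.61, 1.63, 1.83]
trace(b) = -1.12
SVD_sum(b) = [[-0.87, -0.44, 0.07, -0.15, -0.1], [-0.73, -0.36, 0.06, -0.12, -0.09], [-1.06, -0.53, 0.08, -0.18, -0.13], [-1.40, -0.70, 0.11, -0.24, -0.17], [1.52, 0.76, -0.12, 0.26, 0.18]] + [[-0.02, -0.15, -0.27, 0.40, 0.09], [-0.00, -0.02, -0.03, 0.05, 0.01], [0.03, 0.16, 0.29, -0.42, -0.09], [0.02, 0.14, 0.25, -0.36, -0.08], [0.02, 0.14, 0.26, -0.38, -0.08]] + [[0.2,-0.31,0.32,0.22,-0.45],  [-0.08,0.12,-0.13,-0.08,0.17],  [0.13,-0.2,0.21,0.14,-0.29],  [-0.06,0.09,-0.10,-0.06,0.13],  [0.11,-0.18,0.18,0.12,-0.25]] + [[0.04, -0.05, -0.16, -0.1, -0.11], [-0.09, 0.11, 0.35, 0.22, 0.24], [-0.09, 0.1, 0.33, 0.21, 0.23], [0.11, -0.13, -0.42, -0.27, -0.29], [0.02, -0.02, -0.08, -0.05, -0.06]] + [[0.03, -0.06, 0.01, -0.03, 0.05], [0.09, -0.19, 0.03, -0.08, 0.15], [-0.03, 0.07, -0.01, 0.03, -0.06], [0.02, -0.05, 0.01, -0.02, 0.04], [0.06, -0.12, 0.02, -0.05, 0.10]]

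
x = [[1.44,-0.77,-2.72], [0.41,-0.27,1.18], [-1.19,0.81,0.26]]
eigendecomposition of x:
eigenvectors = [[0.9, 0.37, 0.57], [-0.05, -0.72, 0.82], [-0.44, 0.59, 0.05]]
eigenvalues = [2.8, -1.45, 0.08]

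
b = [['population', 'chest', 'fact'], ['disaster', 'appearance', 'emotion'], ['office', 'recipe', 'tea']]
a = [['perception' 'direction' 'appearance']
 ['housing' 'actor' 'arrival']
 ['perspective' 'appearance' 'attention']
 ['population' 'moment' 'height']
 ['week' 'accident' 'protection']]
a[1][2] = 'arrival'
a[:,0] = ['perception', 'housing', 'perspective', 'population', 'week']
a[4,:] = ['week', 'accident', 'protection']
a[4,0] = 'week'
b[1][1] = 'appearance'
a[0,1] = 'direction'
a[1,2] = 'arrival'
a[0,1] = 'direction'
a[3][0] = 'population'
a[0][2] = 'appearance'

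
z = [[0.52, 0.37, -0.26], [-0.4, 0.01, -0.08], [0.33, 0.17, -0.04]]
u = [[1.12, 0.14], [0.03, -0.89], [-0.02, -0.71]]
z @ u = [[0.6, -0.07],[-0.45, -0.01],[0.38, -0.08]]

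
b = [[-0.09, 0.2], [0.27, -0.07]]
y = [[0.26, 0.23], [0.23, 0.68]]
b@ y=[[0.02, 0.12], [0.05, 0.01]]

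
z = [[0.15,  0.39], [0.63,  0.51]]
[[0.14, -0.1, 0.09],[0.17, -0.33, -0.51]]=z @ [[-0.03, -0.48, -1.46], [0.38, -0.06, 0.80]]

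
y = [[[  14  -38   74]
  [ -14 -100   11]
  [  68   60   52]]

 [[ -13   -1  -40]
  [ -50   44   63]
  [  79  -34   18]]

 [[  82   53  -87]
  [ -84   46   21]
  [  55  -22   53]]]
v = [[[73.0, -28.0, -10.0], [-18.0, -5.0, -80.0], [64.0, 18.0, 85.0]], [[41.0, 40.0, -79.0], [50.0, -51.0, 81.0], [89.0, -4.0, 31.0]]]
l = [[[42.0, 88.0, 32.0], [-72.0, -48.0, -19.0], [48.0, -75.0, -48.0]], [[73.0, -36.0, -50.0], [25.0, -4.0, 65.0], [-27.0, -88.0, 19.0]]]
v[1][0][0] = 41.0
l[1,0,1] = -36.0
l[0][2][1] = -75.0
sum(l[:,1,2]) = 46.0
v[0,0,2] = -10.0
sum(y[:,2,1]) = 4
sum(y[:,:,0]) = 137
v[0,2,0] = 64.0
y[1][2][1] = -34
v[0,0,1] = -28.0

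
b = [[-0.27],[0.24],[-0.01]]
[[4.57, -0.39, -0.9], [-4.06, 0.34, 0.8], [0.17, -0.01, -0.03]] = b @ [[-16.91, 1.43, 3.32]]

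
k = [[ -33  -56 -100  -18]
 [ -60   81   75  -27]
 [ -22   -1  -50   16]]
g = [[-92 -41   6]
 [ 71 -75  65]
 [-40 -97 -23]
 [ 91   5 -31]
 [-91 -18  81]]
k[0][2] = -100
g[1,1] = -75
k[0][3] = -18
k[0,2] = -100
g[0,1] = -41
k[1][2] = 75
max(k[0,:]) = -18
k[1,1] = 81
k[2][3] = 16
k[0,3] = -18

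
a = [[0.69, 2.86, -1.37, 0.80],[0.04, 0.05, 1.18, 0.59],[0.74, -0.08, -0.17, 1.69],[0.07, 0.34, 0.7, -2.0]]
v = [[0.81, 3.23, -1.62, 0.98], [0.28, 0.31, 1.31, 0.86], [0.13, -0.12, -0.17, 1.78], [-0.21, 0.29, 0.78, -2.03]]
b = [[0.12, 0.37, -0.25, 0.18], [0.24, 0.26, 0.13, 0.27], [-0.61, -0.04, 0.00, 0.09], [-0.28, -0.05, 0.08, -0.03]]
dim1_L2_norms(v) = [3.83, 1.62, 1.8, 2.2]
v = a + b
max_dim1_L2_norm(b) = 0.62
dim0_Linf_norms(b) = [0.61, 0.37, 0.25, 0.27]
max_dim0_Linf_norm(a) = 2.86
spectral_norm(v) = 3.98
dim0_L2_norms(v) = [0.89, 3.26, 2.23, 3.0]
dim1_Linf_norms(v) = [3.23, 1.31, 1.78, 2.03]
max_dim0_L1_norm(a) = 5.08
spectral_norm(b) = 0.77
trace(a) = -1.43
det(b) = 0.01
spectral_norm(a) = 3.52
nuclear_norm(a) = 7.93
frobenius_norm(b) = 0.96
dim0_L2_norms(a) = [1.01, 2.88, 1.95, 2.8]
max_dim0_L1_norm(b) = 1.25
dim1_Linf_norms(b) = [0.37, 0.27, 0.61, 0.28]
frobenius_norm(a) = 4.58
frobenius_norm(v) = 5.04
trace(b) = 0.35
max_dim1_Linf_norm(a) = 2.86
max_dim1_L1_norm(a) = 5.72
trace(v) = -1.08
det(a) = -6.40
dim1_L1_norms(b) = [0.92, 0.9, 0.74, 0.44]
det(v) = 1.40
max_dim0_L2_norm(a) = 2.88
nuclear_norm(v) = 8.28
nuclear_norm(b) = 1.61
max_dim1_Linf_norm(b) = 0.61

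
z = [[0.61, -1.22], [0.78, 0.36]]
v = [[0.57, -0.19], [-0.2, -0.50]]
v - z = [[-0.04, 1.03], [-0.98, -0.86]]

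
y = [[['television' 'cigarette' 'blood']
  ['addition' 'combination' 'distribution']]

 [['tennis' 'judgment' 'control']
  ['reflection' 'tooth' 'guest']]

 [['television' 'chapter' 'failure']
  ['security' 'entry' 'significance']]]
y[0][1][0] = 'addition'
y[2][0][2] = 'failure'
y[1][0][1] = 'judgment'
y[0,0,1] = 'cigarette'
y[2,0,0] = 'television'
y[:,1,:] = [['addition', 'combination', 'distribution'], ['reflection', 'tooth', 'guest'], ['security', 'entry', 'significance']]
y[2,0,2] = 'failure'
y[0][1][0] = 'addition'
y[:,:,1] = [['cigarette', 'combination'], ['judgment', 'tooth'], ['chapter', 'entry']]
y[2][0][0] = 'television'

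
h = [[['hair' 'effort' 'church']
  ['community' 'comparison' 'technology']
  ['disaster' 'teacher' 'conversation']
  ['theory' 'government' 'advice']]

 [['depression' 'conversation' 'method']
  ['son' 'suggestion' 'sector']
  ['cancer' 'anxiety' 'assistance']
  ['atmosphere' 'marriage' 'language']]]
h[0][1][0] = 'community'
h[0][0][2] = 'church'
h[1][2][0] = 'cancer'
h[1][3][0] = 'atmosphere'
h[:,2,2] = ['conversation', 'assistance']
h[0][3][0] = 'theory'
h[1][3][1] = 'marriage'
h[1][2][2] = 'assistance'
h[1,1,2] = 'sector'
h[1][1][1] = 'suggestion'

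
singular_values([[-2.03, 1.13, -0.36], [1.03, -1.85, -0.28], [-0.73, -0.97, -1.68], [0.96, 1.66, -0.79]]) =[3.1, 2.42, 1.79]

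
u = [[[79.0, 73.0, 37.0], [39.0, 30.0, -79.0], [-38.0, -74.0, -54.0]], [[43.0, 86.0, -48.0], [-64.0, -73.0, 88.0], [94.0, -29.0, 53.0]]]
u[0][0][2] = 37.0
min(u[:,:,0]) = -64.0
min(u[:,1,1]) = -73.0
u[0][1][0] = 39.0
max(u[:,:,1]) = 86.0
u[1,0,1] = 86.0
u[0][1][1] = 30.0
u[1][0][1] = 86.0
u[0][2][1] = -74.0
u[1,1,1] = -73.0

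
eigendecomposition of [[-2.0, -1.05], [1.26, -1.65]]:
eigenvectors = [[0.10-0.67j, (0.1+0.67j)], [(-0.74+0j), (-0.74-0j)]]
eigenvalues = [(-1.82+1.14j), (-1.82-1.14j)]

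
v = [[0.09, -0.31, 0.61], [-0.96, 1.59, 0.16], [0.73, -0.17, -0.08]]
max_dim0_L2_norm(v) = 1.63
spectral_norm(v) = 1.96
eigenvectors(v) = [[-0.24, 0.65, 0.62],[0.95, 0.32, 0.45],[-0.18, -0.68, 0.64]]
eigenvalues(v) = [1.8, -0.7, 0.5]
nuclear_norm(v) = 3.11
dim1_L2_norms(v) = [0.69, 1.86, 0.75]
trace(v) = 1.60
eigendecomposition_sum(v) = [[0.23,-0.38,0.04],[-0.94,1.53,-0.17],[0.17,-0.29,0.03]] + [[-0.34, -0.02, 0.34], [-0.17, -0.01, 0.17], [0.35, 0.02, -0.35]] + [[0.19, 0.09, 0.23], [0.14, 0.07, 0.17], [0.2, 0.1, 0.24]]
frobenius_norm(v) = 2.13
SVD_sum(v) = [[0.16, -0.23, -0.01],[-1.07, 1.51, 0.08],[0.33, -0.46, -0.03]] + [[-0.21, -0.18, 0.54], [-0.00, -0.00, 0.01], [0.10, 0.08, -0.24]] + [[0.14,0.09,0.09], [0.11,0.08,0.07], [0.31,0.21,0.19]]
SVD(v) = [[-0.14,-0.91,0.39],[0.95,-0.01,0.32],[-0.29,0.41,0.86]] @ diag([1.9610380940423533, 0.6627772477849931, 0.4846193491115292]) @ [[-0.58, 0.82, 0.05], [0.35, 0.3, -0.89], [0.74, 0.50, 0.45]]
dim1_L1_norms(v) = [1.01, 2.71, 0.98]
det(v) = -0.63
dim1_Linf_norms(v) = [0.61, 1.59, 0.73]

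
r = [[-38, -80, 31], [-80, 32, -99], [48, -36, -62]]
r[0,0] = -38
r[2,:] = [48, -36, -62]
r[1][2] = -99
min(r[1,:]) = -99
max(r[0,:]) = 31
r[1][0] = -80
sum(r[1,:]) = -147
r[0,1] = -80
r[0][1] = -80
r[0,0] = -38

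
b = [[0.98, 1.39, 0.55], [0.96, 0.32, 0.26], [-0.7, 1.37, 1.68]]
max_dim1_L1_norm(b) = 3.75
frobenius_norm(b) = 3.08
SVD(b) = [[-0.56,-0.62,-0.54], [-0.18,-0.55,0.82], [-0.80,0.56,0.20]] @ diag([2.595961207059767, 1.6168335234337565, 0.3503352236666737]) @ [[-0.06, -0.75, -0.66], [-0.94, -0.17, 0.28], [0.32, -0.64, 0.7]]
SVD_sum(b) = [[0.09,1.10,0.97], [0.03,0.35,0.31], [0.13,1.57,1.38]] + [[0.95,0.17,-0.28],[0.84,0.15,-0.25],[-0.85,-0.15,0.26]] + [[-0.06, 0.12, -0.13],[0.09, -0.18, 0.20],[0.02, -0.04, 0.05]]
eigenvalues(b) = [-0.5, 1.43, 2.05]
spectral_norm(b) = 2.60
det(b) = -1.47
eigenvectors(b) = [[0.44,-0.68,0.81],  [-0.69,-0.45,0.5],  [0.57,0.58,0.31]]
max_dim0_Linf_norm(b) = 1.68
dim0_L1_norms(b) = [2.64, 3.08, 2.49]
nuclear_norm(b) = 4.56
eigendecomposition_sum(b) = [[-0.15, 0.23, 0.01], [0.23, -0.37, -0.01], [-0.19, 0.3, 0.01]] + [[0.76, -0.5, -1.18],[0.51, -0.33, -0.78],[-0.65, 0.42, 1.00]] + [[0.36, 1.66, 1.72], [0.22, 1.02, 1.06], [0.14, 0.64, 0.67]]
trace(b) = 2.98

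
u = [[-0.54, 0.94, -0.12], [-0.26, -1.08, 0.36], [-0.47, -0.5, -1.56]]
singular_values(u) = [1.71, 1.48, 0.59]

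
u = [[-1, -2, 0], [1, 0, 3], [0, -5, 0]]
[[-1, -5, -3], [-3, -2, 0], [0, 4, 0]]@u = [[-4, 17, -15], [1, 6, -6], [4, 0, 12]]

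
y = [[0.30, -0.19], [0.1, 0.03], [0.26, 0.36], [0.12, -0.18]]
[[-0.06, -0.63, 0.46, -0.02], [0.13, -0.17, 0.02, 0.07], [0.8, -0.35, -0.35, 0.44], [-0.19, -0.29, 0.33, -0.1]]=y @ [[0.84, -1.85, 0.62, 0.48], [1.62, 0.37, -1.43, 0.87]]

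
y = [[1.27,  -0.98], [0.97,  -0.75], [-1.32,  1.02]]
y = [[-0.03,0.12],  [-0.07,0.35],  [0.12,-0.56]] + [[1.30,-1.1], [1.04,-1.1], [-1.44,1.58]]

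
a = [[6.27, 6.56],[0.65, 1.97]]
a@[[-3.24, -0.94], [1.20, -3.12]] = [[-12.44, -26.36], [0.26, -6.76]]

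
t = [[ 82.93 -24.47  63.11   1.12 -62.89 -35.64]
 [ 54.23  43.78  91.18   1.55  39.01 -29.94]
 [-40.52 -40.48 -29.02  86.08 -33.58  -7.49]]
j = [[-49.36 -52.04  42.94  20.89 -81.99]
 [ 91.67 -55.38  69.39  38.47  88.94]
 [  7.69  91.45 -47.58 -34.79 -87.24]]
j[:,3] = [20.89, 38.47, -34.79]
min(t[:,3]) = 1.12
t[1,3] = 1.55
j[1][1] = -55.38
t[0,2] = 63.11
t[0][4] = -62.89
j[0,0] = -49.36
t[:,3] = [1.12, 1.55, 86.08]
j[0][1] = -52.04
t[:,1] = [-24.47, 43.78, -40.48]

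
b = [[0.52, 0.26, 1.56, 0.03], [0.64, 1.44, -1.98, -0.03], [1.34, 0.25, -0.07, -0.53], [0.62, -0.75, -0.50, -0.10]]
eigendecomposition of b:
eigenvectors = [[(-0.45+0j), (-0.22-0.42j), -0.22+0.42j, (0.39+0j)], [(0.44+0j), (0.71+0j), (0.71-0j), (-0.24+0j)], [0.52+0.00j, -0.09-0.35j, (-0.09+0.35j), -0.01+0.00j], [0.58+0.00j, -0.36+0.08j, (-0.36-0.08j), (0.89+0j)]]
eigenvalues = [(-1.6+0j), (1.5+0.6j), (1.5-0.6j), (0.38+0j)]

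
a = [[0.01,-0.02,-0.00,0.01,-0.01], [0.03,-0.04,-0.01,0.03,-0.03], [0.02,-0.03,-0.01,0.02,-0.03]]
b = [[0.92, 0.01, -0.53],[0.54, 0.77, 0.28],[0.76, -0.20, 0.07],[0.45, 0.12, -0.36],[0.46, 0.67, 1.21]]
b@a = [[-0.0, -0.0, 0.01, -0.00, 0.01], [0.03, -0.05, -0.01, 0.03, -0.04], [0.0, -0.01, 0.0, 0.00, -0.0], [0.0, -0.0, 0.00, 0.0, 0.00], [0.05, -0.07, -0.02, 0.05, -0.06]]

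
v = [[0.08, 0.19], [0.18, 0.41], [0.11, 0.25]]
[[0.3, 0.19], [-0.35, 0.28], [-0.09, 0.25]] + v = [[0.38, 0.38], [-0.17, 0.69], [0.02, 0.5]]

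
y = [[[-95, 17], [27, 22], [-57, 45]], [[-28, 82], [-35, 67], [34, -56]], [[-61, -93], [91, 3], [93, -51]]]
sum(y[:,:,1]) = 36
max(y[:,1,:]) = 91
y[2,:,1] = [-93, 3, -51]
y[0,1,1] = 22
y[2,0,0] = -61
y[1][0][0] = -28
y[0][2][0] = -57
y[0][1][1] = 22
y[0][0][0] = -95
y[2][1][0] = 91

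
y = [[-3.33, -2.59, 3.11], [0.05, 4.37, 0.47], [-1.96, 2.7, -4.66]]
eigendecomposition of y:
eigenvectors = [[(0.79+0j), 0.79-0.00j, (-0.18+0j)], [0.01-0.03j, (0.01+0.03j), 0.93+0.00j], [-0.18+0.59j, -0.18-0.59j, (0.31+0j)]]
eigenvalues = [(-4.07+2.4j), (-4.07-2.4j), (4.52+0j)]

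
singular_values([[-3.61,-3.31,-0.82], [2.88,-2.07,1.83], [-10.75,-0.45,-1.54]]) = [11.93, 3.87, 1.2]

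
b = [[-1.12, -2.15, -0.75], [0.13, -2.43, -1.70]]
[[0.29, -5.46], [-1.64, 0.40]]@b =[[-1.03, 12.64, 9.06], [1.89, 2.55, 0.55]]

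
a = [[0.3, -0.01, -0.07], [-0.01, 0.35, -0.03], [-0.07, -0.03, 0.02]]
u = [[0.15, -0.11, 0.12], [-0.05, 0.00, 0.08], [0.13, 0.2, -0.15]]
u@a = [[0.04, -0.04, -0.0], [-0.02, -0.00, 0.01], [0.05, 0.07, -0.02]]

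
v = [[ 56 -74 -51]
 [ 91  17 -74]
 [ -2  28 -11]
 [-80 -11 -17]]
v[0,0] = 56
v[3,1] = -11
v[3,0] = -80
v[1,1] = 17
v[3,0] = -80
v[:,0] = [56, 91, -2, -80]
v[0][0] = 56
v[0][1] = -74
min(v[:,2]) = -74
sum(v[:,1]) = -40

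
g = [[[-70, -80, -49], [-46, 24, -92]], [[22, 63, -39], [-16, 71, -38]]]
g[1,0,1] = 63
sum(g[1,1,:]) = 17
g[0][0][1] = -80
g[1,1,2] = -38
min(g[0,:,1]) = -80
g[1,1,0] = -16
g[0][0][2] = -49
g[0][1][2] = -92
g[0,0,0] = -70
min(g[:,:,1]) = -80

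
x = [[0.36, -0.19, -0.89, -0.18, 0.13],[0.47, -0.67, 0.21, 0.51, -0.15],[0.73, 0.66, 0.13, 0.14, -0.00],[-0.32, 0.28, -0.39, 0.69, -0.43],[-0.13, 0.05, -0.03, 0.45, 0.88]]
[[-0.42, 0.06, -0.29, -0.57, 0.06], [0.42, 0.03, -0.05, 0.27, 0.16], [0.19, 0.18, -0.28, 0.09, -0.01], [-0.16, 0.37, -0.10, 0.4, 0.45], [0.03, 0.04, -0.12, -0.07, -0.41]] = x@[[0.23, 0.04, -0.29, -0.13, 0.00], [-0.12, 0.19, -0.13, 0.09, -0.02], [0.54, -0.17, 0.25, 0.42, -0.19], [0.22, 0.31, -0.14, 0.5, 0.20], [-0.02, -0.12, -0.09, -0.35, -0.57]]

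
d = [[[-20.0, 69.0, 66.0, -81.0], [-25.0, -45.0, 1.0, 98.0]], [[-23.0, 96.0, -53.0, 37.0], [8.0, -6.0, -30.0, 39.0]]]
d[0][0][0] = -20.0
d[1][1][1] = -6.0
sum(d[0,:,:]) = 63.0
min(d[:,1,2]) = -30.0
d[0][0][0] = -20.0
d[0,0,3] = -81.0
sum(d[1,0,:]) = 57.0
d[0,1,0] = -25.0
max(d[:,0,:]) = 96.0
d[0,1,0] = -25.0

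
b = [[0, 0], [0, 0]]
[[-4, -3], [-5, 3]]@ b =[[0, 0], [0, 0]]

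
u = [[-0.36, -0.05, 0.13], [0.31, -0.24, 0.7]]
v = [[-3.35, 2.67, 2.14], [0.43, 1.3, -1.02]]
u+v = [[-3.71, 2.62, 2.27],[0.74, 1.06, -0.32]]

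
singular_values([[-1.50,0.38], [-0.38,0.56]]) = [1.63, 0.43]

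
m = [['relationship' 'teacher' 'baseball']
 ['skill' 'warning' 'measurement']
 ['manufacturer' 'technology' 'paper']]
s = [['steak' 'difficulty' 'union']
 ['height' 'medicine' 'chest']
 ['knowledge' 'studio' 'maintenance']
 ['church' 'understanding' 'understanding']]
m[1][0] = 'skill'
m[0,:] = ['relationship', 'teacher', 'baseball']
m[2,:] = ['manufacturer', 'technology', 'paper']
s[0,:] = ['steak', 'difficulty', 'union']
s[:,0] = ['steak', 'height', 'knowledge', 'church']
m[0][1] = 'teacher'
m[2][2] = 'paper'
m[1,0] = 'skill'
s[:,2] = ['union', 'chest', 'maintenance', 'understanding']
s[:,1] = ['difficulty', 'medicine', 'studio', 'understanding']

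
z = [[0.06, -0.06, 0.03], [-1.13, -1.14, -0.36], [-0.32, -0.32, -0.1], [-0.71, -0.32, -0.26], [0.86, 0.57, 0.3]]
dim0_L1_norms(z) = [3.08, 2.41, 1.05]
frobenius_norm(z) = 2.18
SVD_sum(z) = [[0.01, 0.01, 0.0], [-1.22, -1.01, -0.41], [-0.34, -0.28, -0.12], [-0.59, -0.49, -0.2], [0.8, 0.66, 0.27]] + [[0.05, -0.07, 0.03], [0.09, -0.13, 0.05], [0.03, -0.04, 0.01], [-0.12, 0.17, -0.06], [0.06, -0.09, 0.03]] + [[-0.0, 0.0, 0.0], [0.00, -0.0, -0.0], [-0.00, 0.00, 0.0], [-0.00, 0.00, 0.0], [-0.0, 0.0, 0.00]]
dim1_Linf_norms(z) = [0.06, 1.14, 0.32, 0.71, 0.86]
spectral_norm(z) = 2.16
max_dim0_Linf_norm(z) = 1.14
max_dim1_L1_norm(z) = 2.63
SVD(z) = [[-0.01, 0.28, -0.18], [0.76, 0.53, 0.22], [0.21, 0.15, -0.92], [0.37, -0.69, -0.20], [-0.49, 0.37, -0.20]] @ diag([2.158826811479372, 0.31154858865985896, 0.002067593252231014]) @ [[-0.75, -0.62, -0.25], [0.55, -0.78, 0.29], [0.38, -0.08, -0.92]]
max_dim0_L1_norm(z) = 3.08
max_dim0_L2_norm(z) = 1.62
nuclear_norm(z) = 2.47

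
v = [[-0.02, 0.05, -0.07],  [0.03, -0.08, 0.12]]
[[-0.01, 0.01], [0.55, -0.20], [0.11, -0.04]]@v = [[0.0, -0.0, 0.0], [-0.02, 0.04, -0.06], [-0.0, 0.01, -0.01]]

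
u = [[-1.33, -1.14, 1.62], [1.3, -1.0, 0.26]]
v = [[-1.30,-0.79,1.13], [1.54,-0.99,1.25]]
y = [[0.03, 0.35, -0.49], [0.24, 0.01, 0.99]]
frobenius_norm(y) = 1.18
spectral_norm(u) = 2.39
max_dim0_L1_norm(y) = 1.48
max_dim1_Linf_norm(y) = 0.99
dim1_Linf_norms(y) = [0.49, 0.99]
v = y + u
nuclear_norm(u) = 4.05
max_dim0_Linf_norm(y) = 0.99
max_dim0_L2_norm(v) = 2.02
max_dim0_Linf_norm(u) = 1.62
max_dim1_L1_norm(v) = 3.78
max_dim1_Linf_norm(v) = 1.54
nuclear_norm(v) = 4.11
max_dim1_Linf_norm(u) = 1.62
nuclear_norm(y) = 1.48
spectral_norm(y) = 1.13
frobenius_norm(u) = 2.91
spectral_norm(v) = 2.22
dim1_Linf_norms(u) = [1.62, 1.3]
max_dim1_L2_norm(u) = 2.39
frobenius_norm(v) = 2.92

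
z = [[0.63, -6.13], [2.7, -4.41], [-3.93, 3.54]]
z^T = [[0.63, 2.7, -3.93],[-6.13, -4.41, 3.54]]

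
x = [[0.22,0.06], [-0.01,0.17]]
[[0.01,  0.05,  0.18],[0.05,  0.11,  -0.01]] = x @ [[-0.01, 0.07, 0.82], [0.27, 0.64, 0.01]]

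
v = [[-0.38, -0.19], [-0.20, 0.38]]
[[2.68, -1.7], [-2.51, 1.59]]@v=[[-0.68, -1.16], [0.64, 1.08]]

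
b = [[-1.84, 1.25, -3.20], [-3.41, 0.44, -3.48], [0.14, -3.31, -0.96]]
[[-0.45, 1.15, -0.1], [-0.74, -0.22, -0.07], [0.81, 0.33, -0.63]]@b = [[-3.11, 0.27, -2.47], [2.10, -0.79, 3.2], [-2.70, 3.24, -3.14]]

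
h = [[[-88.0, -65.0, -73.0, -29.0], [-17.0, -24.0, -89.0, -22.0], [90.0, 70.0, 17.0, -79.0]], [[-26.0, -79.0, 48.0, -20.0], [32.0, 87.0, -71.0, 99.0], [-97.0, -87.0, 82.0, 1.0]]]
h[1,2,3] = 1.0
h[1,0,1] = -79.0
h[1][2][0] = -97.0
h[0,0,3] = -29.0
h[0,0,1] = -65.0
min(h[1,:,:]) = -97.0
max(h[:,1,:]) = 99.0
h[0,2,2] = 17.0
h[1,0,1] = -79.0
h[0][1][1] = -24.0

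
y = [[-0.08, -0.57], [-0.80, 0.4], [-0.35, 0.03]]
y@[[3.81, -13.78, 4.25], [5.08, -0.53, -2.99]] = [[-3.20, 1.4, 1.36], [-1.02, 10.81, -4.60], [-1.18, 4.81, -1.58]]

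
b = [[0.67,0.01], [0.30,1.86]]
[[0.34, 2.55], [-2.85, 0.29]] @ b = [[0.99, 4.75], [-1.82, 0.51]]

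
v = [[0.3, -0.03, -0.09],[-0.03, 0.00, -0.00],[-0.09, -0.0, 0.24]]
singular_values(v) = [0.37, 0.18, 0.0]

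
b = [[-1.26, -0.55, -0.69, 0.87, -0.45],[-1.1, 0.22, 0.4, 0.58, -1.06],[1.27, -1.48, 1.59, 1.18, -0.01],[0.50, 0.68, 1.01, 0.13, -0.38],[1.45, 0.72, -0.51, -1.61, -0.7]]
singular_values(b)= [3.09, 2.88, 1.64, 1.08, 0.24]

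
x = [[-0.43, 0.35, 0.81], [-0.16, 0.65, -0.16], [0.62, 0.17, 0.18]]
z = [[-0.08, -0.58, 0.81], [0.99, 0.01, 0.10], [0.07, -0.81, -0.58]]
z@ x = [[0.63,-0.27,0.17], [-0.37,0.37,0.82], [-0.26,-0.6,0.08]]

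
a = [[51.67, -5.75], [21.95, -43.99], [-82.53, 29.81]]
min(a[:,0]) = -82.53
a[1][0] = 21.95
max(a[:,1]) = 29.81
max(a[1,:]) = 21.95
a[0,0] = 51.67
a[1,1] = -43.99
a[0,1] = -5.75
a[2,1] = 29.81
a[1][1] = -43.99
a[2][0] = -82.53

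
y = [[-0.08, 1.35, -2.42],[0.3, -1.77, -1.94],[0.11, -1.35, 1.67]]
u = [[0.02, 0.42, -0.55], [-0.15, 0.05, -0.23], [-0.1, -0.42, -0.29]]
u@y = [[0.06, 0.03, -1.78], [0.0, 0.02, -0.12], [-0.15, 1.00, 0.57]]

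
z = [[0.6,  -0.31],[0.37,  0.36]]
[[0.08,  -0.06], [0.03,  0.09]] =z @ [[0.11, 0.02], [-0.03, 0.24]]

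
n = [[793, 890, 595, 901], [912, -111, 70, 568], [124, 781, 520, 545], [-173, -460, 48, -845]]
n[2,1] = 781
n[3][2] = 48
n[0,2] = 595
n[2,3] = 545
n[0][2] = 595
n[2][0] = 124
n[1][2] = 70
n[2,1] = 781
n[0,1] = 890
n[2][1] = 781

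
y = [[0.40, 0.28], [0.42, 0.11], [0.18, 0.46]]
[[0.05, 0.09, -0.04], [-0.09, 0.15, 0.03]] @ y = [[0.05, 0.01], [0.03, 0.01]]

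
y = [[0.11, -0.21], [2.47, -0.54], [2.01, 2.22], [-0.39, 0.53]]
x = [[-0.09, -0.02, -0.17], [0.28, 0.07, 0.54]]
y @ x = [[-0.07,-0.02,-0.13],[-0.37,-0.09,-0.71],[0.44,0.12,0.86],[0.18,0.04,0.35]]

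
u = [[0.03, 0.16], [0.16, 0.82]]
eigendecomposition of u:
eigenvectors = [[-0.98, -0.19], [0.19, -0.98]]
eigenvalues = [-0.0, 0.85]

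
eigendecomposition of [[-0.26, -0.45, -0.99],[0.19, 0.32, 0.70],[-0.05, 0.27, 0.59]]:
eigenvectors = [[0.79,-0.01,-0.68], [-0.57,-0.91,0.47], [0.24,0.42,0.56]]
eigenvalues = [-0.23, 0.0, 0.88]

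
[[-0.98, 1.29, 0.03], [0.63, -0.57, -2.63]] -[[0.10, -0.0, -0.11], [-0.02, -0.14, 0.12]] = [[-1.08, 1.29, 0.14], [0.65, -0.43, -2.75]]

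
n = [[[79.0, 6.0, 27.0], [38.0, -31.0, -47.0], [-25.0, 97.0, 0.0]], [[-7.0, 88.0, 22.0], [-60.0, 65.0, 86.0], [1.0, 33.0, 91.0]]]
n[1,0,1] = 88.0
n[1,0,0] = -7.0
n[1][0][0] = -7.0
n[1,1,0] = -60.0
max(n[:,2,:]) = 97.0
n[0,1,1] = -31.0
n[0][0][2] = 27.0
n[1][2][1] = 33.0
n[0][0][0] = 79.0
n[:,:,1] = [[6.0, -31.0, 97.0], [88.0, 65.0, 33.0]]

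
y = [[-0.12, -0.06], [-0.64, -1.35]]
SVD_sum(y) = [[-0.05,-0.10], [-0.65,-1.35]] + [[-0.07,  0.04], [0.01,  -0.00]]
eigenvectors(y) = [[0.89,0.05], [-0.45,1.00]]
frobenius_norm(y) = 1.50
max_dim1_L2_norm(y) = 1.49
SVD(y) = [[-0.07, -1.00], [-1.0, 0.07]] @ diag([1.4977616401316824, 0.08252314432964983]) @ [[0.43,0.9],  [0.9,-0.43]]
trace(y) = -1.47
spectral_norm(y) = 1.50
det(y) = 0.12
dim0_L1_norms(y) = [0.76, 1.41]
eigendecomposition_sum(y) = [[-0.09, 0.00], [0.04, -0.00]] + [[-0.03, -0.06], [-0.68, -1.35]]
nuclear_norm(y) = 1.58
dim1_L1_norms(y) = [0.18, 1.99]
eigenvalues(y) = [-0.09, -1.38]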